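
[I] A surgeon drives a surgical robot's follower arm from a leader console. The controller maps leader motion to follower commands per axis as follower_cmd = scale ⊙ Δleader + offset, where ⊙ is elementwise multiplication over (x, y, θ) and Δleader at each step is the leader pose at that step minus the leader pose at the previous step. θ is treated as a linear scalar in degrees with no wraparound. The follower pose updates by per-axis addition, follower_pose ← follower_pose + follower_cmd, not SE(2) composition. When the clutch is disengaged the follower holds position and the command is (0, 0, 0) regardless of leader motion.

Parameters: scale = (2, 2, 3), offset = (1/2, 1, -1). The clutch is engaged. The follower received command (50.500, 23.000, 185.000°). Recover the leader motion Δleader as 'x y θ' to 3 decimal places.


axis x: (50.500 − 1/2) / (2) = 25.000
axis y: (23.000 − 1) / (2) = 11.000
axis θ: (185.000 − -1) / (3) = 62.000

25.000 11.000 62.000


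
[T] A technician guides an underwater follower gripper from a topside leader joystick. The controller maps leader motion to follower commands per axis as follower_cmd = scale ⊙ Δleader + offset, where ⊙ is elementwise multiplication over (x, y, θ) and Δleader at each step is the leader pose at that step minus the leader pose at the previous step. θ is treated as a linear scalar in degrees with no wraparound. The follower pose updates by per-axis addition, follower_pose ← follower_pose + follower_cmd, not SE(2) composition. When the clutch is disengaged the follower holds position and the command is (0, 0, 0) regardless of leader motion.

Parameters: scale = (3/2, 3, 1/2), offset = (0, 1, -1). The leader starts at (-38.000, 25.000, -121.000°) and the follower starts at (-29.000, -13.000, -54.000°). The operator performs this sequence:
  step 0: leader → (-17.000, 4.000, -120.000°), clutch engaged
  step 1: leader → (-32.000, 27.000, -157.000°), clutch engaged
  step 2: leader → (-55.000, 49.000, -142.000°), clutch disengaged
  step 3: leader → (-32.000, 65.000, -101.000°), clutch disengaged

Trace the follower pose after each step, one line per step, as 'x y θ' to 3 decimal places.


step 0: Δleader=(21.000, -21.000, 1.000°), engaged; cmd=(31.500, -62.000, -0.500°) → follower=(2.500, -75.000, -54.500°)
step 1: Δleader=(-15.000, 23.000, -37.000°), engaged; cmd=(-22.500, 70.000, -19.500°) → follower=(-20.000, -5.000, -74.000°)
step 2: Δleader=(-23.000, 22.000, 15.000°), disengaged; cmd=(0,0,0) → follower holds at (-20.000, -5.000, -74.000°)
step 3: Δleader=(23.000, 16.000, 41.000°), disengaged; cmd=(0,0,0) → follower holds at (-20.000, -5.000, -74.000°)

2.500 -75.000 -54.500
-20.000 -5.000 -74.000
-20.000 -5.000 -74.000
-20.000 -5.000 -74.000


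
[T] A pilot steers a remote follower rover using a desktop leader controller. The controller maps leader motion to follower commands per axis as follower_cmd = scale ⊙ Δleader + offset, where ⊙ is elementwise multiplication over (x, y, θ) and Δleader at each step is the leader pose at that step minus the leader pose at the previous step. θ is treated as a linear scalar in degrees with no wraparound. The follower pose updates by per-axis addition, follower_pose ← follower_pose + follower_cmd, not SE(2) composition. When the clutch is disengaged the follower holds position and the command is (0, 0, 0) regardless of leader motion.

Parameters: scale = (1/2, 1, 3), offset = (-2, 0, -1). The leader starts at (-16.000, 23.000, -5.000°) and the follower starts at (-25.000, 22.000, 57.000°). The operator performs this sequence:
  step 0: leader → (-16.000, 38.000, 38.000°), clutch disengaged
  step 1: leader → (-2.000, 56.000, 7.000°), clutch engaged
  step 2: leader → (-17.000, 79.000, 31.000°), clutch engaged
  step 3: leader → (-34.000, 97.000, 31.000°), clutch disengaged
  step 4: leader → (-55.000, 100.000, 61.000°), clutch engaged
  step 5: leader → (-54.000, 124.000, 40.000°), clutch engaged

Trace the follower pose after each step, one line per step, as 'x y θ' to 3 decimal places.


-25.000 22.000 57.000
-20.000 40.000 -37.000
-29.500 63.000 34.000
-29.500 63.000 34.000
-42.000 66.000 123.000
-43.500 90.000 59.000

step 0: Δleader=(0.000, 15.000, 43.000°), disengaged; cmd=(0,0,0) → follower holds at (-25.000, 22.000, 57.000°)
step 1: Δleader=(14.000, 18.000, -31.000°), engaged; cmd=(5.000, 18.000, -94.000°) → follower=(-20.000, 40.000, -37.000°)
step 2: Δleader=(-15.000, 23.000, 24.000°), engaged; cmd=(-9.500, 23.000, 71.000°) → follower=(-29.500, 63.000, 34.000°)
step 3: Δleader=(-17.000, 18.000, 0.000°), disengaged; cmd=(0,0,0) → follower holds at (-29.500, 63.000, 34.000°)
step 4: Δleader=(-21.000, 3.000, 30.000°), engaged; cmd=(-12.500, 3.000, 89.000°) → follower=(-42.000, 66.000, 123.000°)
step 5: Δleader=(1.000, 24.000, -21.000°), engaged; cmd=(-1.500, 24.000, -64.000°) → follower=(-43.500, 90.000, 59.000°)


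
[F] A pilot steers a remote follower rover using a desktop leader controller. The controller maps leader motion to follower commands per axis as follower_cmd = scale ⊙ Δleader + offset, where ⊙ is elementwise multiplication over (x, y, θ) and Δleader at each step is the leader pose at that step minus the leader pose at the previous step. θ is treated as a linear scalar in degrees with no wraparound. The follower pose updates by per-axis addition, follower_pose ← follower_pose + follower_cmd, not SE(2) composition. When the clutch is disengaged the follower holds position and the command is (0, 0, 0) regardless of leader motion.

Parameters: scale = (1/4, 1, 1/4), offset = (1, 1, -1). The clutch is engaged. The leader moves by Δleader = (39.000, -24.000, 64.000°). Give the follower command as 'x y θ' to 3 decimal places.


axis x: 1/4·39.000 + 1 = 10.750
axis y: 1·-24.000 + 1 = -23.000
axis θ: 1/4·64.000 + -1 = 15.000

10.750 -23.000 15.000


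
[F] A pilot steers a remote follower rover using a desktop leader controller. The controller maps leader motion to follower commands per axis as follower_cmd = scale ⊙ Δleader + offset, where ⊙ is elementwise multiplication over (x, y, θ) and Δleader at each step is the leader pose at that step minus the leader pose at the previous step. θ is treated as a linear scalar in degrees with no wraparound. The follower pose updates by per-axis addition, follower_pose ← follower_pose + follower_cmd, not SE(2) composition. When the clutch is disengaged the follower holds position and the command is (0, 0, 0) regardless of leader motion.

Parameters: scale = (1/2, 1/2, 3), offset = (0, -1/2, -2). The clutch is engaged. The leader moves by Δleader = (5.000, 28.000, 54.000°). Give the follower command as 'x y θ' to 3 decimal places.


2.500 13.500 160.000

axis x: 1/2·5.000 + 0 = 2.500
axis y: 1/2·28.000 + -1/2 = 13.500
axis θ: 3·54.000 + -2 = 160.000


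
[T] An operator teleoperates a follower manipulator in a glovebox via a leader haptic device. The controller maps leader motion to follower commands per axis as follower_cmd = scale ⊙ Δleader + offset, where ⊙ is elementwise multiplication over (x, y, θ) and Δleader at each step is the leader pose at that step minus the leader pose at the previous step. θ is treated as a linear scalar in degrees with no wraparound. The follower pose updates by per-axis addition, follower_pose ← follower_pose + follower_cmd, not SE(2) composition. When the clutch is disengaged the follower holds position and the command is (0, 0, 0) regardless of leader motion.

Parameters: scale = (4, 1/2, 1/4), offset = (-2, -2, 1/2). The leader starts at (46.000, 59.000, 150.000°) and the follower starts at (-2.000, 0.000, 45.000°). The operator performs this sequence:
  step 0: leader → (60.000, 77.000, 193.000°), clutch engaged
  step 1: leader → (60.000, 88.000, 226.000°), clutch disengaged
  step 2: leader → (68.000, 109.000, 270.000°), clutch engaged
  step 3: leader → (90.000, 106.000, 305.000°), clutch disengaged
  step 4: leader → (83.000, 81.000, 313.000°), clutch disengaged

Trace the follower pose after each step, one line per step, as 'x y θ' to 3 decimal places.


step 0: Δleader=(14.000, 18.000, 43.000°), engaged; cmd=(54.000, 7.000, 11.250°) → follower=(52.000, 7.000, 56.250°)
step 1: Δleader=(0.000, 11.000, 33.000°), disengaged; cmd=(0,0,0) → follower holds at (52.000, 7.000, 56.250°)
step 2: Δleader=(8.000, 21.000, 44.000°), engaged; cmd=(30.000, 8.500, 11.500°) → follower=(82.000, 15.500, 67.750°)
step 3: Δleader=(22.000, -3.000, 35.000°), disengaged; cmd=(0,0,0) → follower holds at (82.000, 15.500, 67.750°)
step 4: Δleader=(-7.000, -25.000, 8.000°), disengaged; cmd=(0,0,0) → follower holds at (82.000, 15.500, 67.750°)

52.000 7.000 56.250
52.000 7.000 56.250
82.000 15.500 67.750
82.000 15.500 67.750
82.000 15.500 67.750


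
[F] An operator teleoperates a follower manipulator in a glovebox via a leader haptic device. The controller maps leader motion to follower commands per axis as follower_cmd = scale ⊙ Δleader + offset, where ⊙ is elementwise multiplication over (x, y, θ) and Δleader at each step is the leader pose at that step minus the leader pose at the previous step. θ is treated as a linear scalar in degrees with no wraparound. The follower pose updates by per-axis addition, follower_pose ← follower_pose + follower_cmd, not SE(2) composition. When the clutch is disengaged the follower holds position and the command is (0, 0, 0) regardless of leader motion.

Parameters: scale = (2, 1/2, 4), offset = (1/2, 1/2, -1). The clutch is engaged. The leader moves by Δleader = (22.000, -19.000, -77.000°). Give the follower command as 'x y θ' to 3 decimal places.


44.500 -9.000 -309.000

axis x: 2·22.000 + 1/2 = 44.500
axis y: 1/2·-19.000 + 1/2 = -9.000
axis θ: 4·-77.000 + -1 = -309.000


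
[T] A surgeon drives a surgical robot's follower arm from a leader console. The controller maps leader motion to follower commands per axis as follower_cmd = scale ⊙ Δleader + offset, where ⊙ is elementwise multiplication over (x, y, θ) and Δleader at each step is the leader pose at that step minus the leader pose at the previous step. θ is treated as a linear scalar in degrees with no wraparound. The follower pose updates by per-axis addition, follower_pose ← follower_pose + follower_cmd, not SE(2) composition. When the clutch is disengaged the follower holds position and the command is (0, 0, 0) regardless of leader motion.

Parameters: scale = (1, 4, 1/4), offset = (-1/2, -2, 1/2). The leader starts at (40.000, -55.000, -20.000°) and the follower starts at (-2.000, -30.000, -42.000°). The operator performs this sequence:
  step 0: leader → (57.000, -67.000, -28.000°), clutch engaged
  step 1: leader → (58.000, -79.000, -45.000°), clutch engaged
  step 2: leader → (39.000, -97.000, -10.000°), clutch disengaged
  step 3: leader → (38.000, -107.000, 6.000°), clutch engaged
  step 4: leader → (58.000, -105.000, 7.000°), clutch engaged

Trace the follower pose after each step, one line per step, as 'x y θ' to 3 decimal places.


step 0: Δleader=(17.000, -12.000, -8.000°), engaged; cmd=(16.500, -50.000, -1.500°) → follower=(14.500, -80.000, -43.500°)
step 1: Δleader=(1.000, -12.000, -17.000°), engaged; cmd=(0.500, -50.000, -3.750°) → follower=(15.000, -130.000, -47.250°)
step 2: Δleader=(-19.000, -18.000, 35.000°), disengaged; cmd=(0,0,0) → follower holds at (15.000, -130.000, -47.250°)
step 3: Δleader=(-1.000, -10.000, 16.000°), engaged; cmd=(-1.500, -42.000, 4.500°) → follower=(13.500, -172.000, -42.750°)
step 4: Δleader=(20.000, 2.000, 1.000°), engaged; cmd=(19.500, 6.000, 0.750°) → follower=(33.000, -166.000, -42.000°)

14.500 -80.000 -43.500
15.000 -130.000 -47.250
15.000 -130.000 -47.250
13.500 -172.000 -42.750
33.000 -166.000 -42.000


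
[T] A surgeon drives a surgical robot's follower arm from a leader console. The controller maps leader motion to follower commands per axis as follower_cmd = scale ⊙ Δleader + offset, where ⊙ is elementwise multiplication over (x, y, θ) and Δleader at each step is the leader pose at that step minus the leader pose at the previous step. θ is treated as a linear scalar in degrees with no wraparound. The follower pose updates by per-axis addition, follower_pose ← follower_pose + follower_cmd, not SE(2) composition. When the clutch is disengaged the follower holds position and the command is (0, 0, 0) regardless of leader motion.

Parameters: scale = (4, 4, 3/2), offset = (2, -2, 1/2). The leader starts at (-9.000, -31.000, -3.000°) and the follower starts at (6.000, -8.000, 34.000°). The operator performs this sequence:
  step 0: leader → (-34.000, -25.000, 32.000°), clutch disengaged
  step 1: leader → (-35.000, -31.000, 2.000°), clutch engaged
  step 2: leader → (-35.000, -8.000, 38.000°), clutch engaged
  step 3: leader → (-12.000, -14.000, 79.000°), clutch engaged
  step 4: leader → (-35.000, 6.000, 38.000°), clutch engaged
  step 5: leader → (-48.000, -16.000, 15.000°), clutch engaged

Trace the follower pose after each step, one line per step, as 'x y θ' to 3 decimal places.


6.000 -8.000 34.000
4.000 -34.000 -10.500
6.000 56.000 44.000
100.000 30.000 106.000
10.000 108.000 45.000
-40.000 18.000 11.000

step 0: Δleader=(-25.000, 6.000, 35.000°), disengaged; cmd=(0,0,0) → follower holds at (6.000, -8.000, 34.000°)
step 1: Δleader=(-1.000, -6.000, -30.000°), engaged; cmd=(-2.000, -26.000, -44.500°) → follower=(4.000, -34.000, -10.500°)
step 2: Δleader=(0.000, 23.000, 36.000°), engaged; cmd=(2.000, 90.000, 54.500°) → follower=(6.000, 56.000, 44.000°)
step 3: Δleader=(23.000, -6.000, 41.000°), engaged; cmd=(94.000, -26.000, 62.000°) → follower=(100.000, 30.000, 106.000°)
step 4: Δleader=(-23.000, 20.000, -41.000°), engaged; cmd=(-90.000, 78.000, -61.000°) → follower=(10.000, 108.000, 45.000°)
step 5: Δleader=(-13.000, -22.000, -23.000°), engaged; cmd=(-50.000, -90.000, -34.000°) → follower=(-40.000, 18.000, 11.000°)


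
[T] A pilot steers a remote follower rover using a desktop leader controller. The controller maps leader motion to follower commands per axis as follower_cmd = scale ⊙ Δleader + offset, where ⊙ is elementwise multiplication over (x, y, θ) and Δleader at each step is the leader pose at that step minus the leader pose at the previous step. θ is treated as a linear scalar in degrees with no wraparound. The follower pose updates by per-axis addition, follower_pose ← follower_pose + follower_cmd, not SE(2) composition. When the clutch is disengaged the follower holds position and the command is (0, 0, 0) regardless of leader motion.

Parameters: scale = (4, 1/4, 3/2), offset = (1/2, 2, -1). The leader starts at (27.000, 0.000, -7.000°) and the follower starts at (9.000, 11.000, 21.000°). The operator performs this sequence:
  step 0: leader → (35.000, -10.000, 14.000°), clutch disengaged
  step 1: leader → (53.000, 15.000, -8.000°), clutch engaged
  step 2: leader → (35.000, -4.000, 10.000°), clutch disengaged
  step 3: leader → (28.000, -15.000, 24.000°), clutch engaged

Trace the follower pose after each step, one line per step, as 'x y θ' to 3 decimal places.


step 0: Δleader=(8.000, -10.000, 21.000°), disengaged; cmd=(0,0,0) → follower holds at (9.000, 11.000, 21.000°)
step 1: Δleader=(18.000, 25.000, -22.000°), engaged; cmd=(72.500, 8.250, -34.000°) → follower=(81.500, 19.250, -13.000°)
step 2: Δleader=(-18.000, -19.000, 18.000°), disengaged; cmd=(0,0,0) → follower holds at (81.500, 19.250, -13.000°)
step 3: Δleader=(-7.000, -11.000, 14.000°), engaged; cmd=(-27.500, -0.750, 20.000°) → follower=(54.000, 18.500, 7.000°)

9.000 11.000 21.000
81.500 19.250 -13.000
81.500 19.250 -13.000
54.000 18.500 7.000


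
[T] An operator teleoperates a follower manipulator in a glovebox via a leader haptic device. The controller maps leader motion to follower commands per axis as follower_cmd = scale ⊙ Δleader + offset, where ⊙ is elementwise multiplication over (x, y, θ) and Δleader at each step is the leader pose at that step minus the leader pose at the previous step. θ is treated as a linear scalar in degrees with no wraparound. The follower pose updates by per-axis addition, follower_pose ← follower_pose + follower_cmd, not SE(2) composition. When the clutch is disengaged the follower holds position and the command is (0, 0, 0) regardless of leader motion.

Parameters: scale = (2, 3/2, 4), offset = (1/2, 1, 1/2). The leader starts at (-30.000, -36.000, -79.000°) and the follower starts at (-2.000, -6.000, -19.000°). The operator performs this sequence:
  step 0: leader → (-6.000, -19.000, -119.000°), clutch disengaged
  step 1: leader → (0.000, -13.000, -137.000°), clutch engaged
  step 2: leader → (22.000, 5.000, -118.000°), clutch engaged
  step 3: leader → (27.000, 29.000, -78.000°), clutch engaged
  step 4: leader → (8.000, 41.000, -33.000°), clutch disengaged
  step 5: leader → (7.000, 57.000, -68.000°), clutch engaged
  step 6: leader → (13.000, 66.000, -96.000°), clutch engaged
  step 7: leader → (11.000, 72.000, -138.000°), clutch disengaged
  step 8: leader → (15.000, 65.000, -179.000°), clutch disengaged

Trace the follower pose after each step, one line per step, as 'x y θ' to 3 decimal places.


-2.000 -6.000 -19.000
10.500 4.000 -90.500
55.000 32.000 -14.000
65.500 69.000 146.500
65.500 69.000 146.500
64.000 94.000 7.000
76.500 108.500 -104.500
76.500 108.500 -104.500
76.500 108.500 -104.500

step 0: Δleader=(24.000, 17.000, -40.000°), disengaged; cmd=(0,0,0) → follower holds at (-2.000, -6.000, -19.000°)
step 1: Δleader=(6.000, 6.000, -18.000°), engaged; cmd=(12.500, 10.000, -71.500°) → follower=(10.500, 4.000, -90.500°)
step 2: Δleader=(22.000, 18.000, 19.000°), engaged; cmd=(44.500, 28.000, 76.500°) → follower=(55.000, 32.000, -14.000°)
step 3: Δleader=(5.000, 24.000, 40.000°), engaged; cmd=(10.500, 37.000, 160.500°) → follower=(65.500, 69.000, 146.500°)
step 4: Δleader=(-19.000, 12.000, 45.000°), disengaged; cmd=(0,0,0) → follower holds at (65.500, 69.000, 146.500°)
step 5: Δleader=(-1.000, 16.000, -35.000°), engaged; cmd=(-1.500, 25.000, -139.500°) → follower=(64.000, 94.000, 7.000°)
step 6: Δleader=(6.000, 9.000, -28.000°), engaged; cmd=(12.500, 14.500, -111.500°) → follower=(76.500, 108.500, -104.500°)
step 7: Δleader=(-2.000, 6.000, -42.000°), disengaged; cmd=(0,0,0) → follower holds at (76.500, 108.500, -104.500°)
step 8: Δleader=(4.000, -7.000, -41.000°), disengaged; cmd=(0,0,0) → follower holds at (76.500, 108.500, -104.500°)


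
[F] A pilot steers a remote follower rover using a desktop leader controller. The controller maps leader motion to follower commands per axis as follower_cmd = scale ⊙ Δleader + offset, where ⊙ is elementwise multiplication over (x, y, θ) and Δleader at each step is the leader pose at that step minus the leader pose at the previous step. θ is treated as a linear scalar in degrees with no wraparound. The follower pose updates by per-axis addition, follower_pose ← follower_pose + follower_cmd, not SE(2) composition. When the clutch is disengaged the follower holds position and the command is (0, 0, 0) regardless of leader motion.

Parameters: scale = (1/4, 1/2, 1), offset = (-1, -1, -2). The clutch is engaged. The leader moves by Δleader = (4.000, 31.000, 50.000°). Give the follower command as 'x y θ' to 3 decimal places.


0.000 14.500 48.000

axis x: 1/4·4.000 + -1 = 0.000
axis y: 1/2·31.000 + -1 = 14.500
axis θ: 1·50.000 + -2 = 48.000


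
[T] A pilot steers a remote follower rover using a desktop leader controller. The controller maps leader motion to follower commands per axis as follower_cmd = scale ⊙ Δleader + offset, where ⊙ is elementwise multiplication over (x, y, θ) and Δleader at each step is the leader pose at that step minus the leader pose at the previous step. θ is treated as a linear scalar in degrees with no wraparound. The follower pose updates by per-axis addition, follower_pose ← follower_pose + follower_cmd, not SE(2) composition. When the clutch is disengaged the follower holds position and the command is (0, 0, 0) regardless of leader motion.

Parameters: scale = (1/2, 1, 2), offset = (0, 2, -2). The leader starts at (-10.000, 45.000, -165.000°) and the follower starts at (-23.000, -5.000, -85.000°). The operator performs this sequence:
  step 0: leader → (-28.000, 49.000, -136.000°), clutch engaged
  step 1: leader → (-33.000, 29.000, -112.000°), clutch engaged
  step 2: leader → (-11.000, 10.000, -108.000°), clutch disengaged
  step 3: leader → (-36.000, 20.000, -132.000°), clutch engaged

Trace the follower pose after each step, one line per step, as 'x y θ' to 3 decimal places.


-32.000 1.000 -29.000
-34.500 -17.000 17.000
-34.500 -17.000 17.000
-47.000 -5.000 -33.000

step 0: Δleader=(-18.000, 4.000, 29.000°), engaged; cmd=(-9.000, 6.000, 56.000°) → follower=(-32.000, 1.000, -29.000°)
step 1: Δleader=(-5.000, -20.000, 24.000°), engaged; cmd=(-2.500, -18.000, 46.000°) → follower=(-34.500, -17.000, 17.000°)
step 2: Δleader=(22.000, -19.000, 4.000°), disengaged; cmd=(0,0,0) → follower holds at (-34.500, -17.000, 17.000°)
step 3: Δleader=(-25.000, 10.000, -24.000°), engaged; cmd=(-12.500, 12.000, -50.000°) → follower=(-47.000, -5.000, -33.000°)


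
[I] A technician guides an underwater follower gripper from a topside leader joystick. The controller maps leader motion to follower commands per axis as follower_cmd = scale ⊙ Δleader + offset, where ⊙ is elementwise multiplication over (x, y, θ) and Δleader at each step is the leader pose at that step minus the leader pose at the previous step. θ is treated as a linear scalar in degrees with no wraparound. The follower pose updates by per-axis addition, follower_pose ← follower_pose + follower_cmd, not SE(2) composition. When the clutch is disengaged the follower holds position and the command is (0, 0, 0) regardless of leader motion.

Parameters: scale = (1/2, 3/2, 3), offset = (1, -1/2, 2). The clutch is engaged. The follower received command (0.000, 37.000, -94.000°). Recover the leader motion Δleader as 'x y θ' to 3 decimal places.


axis x: (0.000 − 1) / (1/2) = -2.000
axis y: (37.000 − -1/2) / (3/2) = 25.000
axis θ: (-94.000 − 2) / (3) = -32.000

-2.000 25.000 -32.000


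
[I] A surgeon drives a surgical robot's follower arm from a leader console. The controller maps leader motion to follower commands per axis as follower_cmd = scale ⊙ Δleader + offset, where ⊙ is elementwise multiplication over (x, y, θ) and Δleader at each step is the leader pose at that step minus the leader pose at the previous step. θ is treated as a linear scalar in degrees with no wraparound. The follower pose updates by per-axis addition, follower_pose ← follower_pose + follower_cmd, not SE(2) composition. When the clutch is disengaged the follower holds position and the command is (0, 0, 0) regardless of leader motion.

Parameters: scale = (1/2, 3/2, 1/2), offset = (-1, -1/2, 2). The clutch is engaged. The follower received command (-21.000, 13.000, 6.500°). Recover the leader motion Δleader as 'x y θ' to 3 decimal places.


axis x: (-21.000 − -1) / (1/2) = -40.000
axis y: (13.000 − -1/2) / (3/2) = 9.000
axis θ: (6.500 − 2) / (1/2) = 9.000

-40.000 9.000 9.000


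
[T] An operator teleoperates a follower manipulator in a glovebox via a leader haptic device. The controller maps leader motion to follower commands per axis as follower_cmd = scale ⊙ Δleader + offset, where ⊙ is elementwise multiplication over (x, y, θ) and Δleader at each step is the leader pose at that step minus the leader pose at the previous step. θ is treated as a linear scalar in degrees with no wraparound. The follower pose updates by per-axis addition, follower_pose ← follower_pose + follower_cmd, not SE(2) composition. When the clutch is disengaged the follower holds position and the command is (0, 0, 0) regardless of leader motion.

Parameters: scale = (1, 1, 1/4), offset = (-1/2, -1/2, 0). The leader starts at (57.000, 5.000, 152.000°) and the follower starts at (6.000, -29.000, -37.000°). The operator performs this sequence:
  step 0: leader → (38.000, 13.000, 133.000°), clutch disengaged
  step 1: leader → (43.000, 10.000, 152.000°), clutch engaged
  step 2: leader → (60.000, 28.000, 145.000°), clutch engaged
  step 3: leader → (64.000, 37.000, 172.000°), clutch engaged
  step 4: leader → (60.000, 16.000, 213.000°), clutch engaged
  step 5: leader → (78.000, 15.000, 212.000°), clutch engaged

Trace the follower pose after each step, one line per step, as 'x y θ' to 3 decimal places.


6.000 -29.000 -37.000
10.500 -32.500 -32.250
27.000 -15.000 -34.000
30.500 -6.500 -27.250
26.000 -28.000 -17.000
43.500 -29.500 -17.250

step 0: Δleader=(-19.000, 8.000, -19.000°), disengaged; cmd=(0,0,0) → follower holds at (6.000, -29.000, -37.000°)
step 1: Δleader=(5.000, -3.000, 19.000°), engaged; cmd=(4.500, -3.500, 4.750°) → follower=(10.500, -32.500, -32.250°)
step 2: Δleader=(17.000, 18.000, -7.000°), engaged; cmd=(16.500, 17.500, -1.750°) → follower=(27.000, -15.000, -34.000°)
step 3: Δleader=(4.000, 9.000, 27.000°), engaged; cmd=(3.500, 8.500, 6.750°) → follower=(30.500, -6.500, -27.250°)
step 4: Δleader=(-4.000, -21.000, 41.000°), engaged; cmd=(-4.500, -21.500, 10.250°) → follower=(26.000, -28.000, -17.000°)
step 5: Δleader=(18.000, -1.000, -1.000°), engaged; cmd=(17.500, -1.500, -0.250°) → follower=(43.500, -29.500, -17.250°)


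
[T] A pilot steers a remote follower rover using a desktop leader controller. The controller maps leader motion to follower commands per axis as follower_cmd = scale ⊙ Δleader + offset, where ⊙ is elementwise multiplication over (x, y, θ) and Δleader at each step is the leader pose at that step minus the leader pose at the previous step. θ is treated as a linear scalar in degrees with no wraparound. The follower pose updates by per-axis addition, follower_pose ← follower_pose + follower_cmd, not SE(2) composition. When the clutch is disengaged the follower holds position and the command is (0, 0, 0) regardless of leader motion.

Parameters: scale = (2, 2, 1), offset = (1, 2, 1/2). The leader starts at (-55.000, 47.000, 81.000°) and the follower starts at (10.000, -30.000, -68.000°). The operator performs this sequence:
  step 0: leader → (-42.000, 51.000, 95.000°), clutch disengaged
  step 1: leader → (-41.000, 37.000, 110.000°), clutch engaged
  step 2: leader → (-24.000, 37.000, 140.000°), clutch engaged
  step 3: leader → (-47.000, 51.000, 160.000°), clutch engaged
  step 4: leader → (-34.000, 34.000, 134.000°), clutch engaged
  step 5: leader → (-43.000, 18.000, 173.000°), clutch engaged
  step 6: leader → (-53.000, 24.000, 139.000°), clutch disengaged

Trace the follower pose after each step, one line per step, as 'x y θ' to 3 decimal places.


step 0: Δleader=(13.000, 4.000, 14.000°), disengaged; cmd=(0,0,0) → follower holds at (10.000, -30.000, -68.000°)
step 1: Δleader=(1.000, -14.000, 15.000°), engaged; cmd=(3.000, -26.000, 15.500°) → follower=(13.000, -56.000, -52.500°)
step 2: Δleader=(17.000, 0.000, 30.000°), engaged; cmd=(35.000, 2.000, 30.500°) → follower=(48.000, -54.000, -22.000°)
step 3: Δleader=(-23.000, 14.000, 20.000°), engaged; cmd=(-45.000, 30.000, 20.500°) → follower=(3.000, -24.000, -1.500°)
step 4: Δleader=(13.000, -17.000, -26.000°), engaged; cmd=(27.000, -32.000, -25.500°) → follower=(30.000, -56.000, -27.000°)
step 5: Δleader=(-9.000, -16.000, 39.000°), engaged; cmd=(-17.000, -30.000, 39.500°) → follower=(13.000, -86.000, 12.500°)
step 6: Δleader=(-10.000, 6.000, -34.000°), disengaged; cmd=(0,0,0) → follower holds at (13.000, -86.000, 12.500°)

10.000 -30.000 -68.000
13.000 -56.000 -52.500
48.000 -54.000 -22.000
3.000 -24.000 -1.500
30.000 -56.000 -27.000
13.000 -86.000 12.500
13.000 -86.000 12.500


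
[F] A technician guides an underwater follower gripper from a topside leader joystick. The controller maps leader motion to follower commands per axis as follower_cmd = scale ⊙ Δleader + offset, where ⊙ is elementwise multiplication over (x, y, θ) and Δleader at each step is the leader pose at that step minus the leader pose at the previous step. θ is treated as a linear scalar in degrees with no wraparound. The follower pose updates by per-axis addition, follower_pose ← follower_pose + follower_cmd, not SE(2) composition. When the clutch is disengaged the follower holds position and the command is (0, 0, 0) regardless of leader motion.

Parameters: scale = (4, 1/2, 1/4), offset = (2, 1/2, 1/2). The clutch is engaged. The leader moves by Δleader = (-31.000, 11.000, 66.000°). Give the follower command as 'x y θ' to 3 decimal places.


axis x: 4·-31.000 + 2 = -122.000
axis y: 1/2·11.000 + 1/2 = 6.000
axis θ: 1/4·66.000 + 1/2 = 17.000

-122.000 6.000 17.000


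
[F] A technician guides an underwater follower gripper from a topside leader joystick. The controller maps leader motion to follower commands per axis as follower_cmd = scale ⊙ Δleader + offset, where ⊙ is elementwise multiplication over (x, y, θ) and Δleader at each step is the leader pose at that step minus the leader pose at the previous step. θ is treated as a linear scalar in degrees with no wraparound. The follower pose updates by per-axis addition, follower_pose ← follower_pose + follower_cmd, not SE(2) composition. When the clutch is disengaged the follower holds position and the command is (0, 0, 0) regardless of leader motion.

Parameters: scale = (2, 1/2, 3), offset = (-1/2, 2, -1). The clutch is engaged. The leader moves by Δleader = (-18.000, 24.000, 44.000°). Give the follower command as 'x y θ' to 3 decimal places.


axis x: 2·-18.000 + -1/2 = -36.500
axis y: 1/2·24.000 + 2 = 14.000
axis θ: 3·44.000 + -1 = 131.000

-36.500 14.000 131.000


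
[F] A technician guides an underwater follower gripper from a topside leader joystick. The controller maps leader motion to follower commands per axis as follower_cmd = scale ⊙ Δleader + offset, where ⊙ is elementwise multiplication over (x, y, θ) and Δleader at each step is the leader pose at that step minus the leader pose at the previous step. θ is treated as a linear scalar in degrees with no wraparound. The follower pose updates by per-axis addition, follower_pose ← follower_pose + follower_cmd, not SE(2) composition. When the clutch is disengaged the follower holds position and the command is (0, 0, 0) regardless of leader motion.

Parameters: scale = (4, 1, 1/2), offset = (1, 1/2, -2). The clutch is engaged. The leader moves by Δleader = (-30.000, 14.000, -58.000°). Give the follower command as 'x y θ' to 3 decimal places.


-119.000 14.500 -31.000

axis x: 4·-30.000 + 1 = -119.000
axis y: 1·14.000 + 1/2 = 14.500
axis θ: 1/2·-58.000 + -2 = -31.000


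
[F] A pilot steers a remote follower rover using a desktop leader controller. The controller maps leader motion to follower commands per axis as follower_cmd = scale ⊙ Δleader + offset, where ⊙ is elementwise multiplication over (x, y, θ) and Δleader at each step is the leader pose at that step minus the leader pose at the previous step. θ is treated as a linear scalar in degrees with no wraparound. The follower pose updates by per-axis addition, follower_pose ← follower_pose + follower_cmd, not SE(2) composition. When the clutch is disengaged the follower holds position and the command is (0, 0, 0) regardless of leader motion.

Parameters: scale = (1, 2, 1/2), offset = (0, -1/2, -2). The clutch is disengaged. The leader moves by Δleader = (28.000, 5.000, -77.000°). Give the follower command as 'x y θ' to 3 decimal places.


clutch disengaged → follower holds; cmd = (0, 0, 0)

0.000 0.000 0.000


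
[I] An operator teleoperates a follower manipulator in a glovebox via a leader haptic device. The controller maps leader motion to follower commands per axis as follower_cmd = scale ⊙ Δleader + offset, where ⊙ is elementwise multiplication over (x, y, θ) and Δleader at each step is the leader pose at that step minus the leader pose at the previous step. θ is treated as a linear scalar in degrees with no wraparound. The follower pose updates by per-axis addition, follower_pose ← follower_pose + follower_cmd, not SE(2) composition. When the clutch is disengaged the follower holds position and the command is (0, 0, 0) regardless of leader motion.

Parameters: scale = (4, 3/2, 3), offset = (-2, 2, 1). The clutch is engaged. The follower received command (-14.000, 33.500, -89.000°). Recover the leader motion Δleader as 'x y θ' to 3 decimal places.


axis x: (-14.000 − -2) / (4) = -3.000
axis y: (33.500 − 2) / (3/2) = 21.000
axis θ: (-89.000 − 1) / (3) = -30.000

-3.000 21.000 -30.000


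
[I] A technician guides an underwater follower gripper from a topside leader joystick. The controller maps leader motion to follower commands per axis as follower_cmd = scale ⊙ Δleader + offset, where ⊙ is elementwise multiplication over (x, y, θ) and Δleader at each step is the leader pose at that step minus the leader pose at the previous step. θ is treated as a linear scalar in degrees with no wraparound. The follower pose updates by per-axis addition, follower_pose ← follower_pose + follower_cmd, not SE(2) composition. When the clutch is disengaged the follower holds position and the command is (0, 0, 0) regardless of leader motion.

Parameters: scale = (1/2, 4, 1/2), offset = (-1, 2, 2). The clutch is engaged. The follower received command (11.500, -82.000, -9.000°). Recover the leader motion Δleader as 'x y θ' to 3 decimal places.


axis x: (11.500 − -1) / (1/2) = 25.000
axis y: (-82.000 − 2) / (4) = -21.000
axis θ: (-9.000 − 2) / (1/2) = -22.000

25.000 -21.000 -22.000


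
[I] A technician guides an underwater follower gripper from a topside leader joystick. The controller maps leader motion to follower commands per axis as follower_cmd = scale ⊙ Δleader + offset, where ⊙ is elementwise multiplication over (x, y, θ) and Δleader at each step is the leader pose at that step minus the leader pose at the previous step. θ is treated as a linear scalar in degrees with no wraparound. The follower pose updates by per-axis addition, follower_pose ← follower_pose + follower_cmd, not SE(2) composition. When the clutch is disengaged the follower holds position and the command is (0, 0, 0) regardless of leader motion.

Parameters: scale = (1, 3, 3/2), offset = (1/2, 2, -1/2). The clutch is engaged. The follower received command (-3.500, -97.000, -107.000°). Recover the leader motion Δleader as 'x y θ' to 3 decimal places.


axis x: (-3.500 − 1/2) / (1) = -4.000
axis y: (-97.000 − 2) / (3) = -33.000
axis θ: (-107.000 − -1/2) / (3/2) = -71.000

-4.000 -33.000 -71.000


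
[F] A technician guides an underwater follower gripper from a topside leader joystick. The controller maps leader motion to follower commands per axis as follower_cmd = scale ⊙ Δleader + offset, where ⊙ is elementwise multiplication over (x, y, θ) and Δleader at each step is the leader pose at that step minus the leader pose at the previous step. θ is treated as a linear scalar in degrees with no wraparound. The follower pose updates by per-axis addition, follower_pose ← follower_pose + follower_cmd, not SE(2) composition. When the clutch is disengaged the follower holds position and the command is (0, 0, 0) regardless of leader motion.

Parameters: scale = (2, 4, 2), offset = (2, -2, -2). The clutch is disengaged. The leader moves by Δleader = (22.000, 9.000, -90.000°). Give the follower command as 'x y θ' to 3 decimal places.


0.000 0.000 0.000

clutch disengaged → follower holds; cmd = (0, 0, 0)


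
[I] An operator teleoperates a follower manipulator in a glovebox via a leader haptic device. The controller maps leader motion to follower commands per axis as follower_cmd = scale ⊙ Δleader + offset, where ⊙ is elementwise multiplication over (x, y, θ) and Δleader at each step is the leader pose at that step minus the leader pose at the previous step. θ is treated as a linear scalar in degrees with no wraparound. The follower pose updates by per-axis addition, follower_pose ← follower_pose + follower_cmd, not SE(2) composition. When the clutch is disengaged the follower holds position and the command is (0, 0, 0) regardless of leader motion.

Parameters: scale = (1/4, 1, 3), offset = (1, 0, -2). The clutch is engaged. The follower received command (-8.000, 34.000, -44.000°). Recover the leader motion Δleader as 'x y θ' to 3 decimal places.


-36.000 34.000 -14.000

axis x: (-8.000 − 1) / (1/4) = -36.000
axis y: (34.000 − 0) / (1) = 34.000
axis θ: (-44.000 − -2) / (3) = -14.000


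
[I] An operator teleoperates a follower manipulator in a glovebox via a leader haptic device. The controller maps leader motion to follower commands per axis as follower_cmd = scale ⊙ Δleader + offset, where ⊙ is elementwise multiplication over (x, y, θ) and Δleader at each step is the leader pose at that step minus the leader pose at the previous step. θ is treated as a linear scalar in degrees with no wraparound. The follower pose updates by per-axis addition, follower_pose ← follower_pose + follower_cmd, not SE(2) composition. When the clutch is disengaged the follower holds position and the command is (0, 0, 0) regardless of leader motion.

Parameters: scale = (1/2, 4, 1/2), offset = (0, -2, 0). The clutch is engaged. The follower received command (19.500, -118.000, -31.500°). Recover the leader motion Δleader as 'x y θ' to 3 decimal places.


39.000 -29.000 -63.000

axis x: (19.500 − 0) / (1/2) = 39.000
axis y: (-118.000 − -2) / (4) = -29.000
axis θ: (-31.500 − 0) / (1/2) = -63.000


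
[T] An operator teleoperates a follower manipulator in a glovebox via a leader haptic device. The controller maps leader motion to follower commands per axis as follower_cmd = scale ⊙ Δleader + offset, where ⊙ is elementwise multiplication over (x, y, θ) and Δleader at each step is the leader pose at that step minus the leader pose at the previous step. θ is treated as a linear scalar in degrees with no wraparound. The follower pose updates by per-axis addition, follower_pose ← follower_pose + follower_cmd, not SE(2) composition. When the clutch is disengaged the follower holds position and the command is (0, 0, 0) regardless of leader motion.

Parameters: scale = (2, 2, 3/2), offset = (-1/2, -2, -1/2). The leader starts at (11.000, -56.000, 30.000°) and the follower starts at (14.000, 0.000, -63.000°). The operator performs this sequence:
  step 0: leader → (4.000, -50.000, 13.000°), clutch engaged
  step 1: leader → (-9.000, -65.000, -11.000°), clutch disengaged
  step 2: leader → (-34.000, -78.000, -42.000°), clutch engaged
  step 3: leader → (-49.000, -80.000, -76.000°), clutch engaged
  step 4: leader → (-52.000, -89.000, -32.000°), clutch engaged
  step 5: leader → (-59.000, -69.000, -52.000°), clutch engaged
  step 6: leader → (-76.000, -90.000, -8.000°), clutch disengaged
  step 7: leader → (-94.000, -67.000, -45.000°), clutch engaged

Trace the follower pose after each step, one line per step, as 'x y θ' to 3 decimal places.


-0.500 10.000 -89.000
-0.500 10.000 -89.000
-51.000 -18.000 -136.000
-81.500 -24.000 -187.500
-88.000 -44.000 -122.000
-102.500 -6.000 -152.500
-102.500 -6.000 -152.500
-139.000 38.000 -208.500

step 0: Δleader=(-7.000, 6.000, -17.000°), engaged; cmd=(-14.500, 10.000, -26.000°) → follower=(-0.500, 10.000, -89.000°)
step 1: Δleader=(-13.000, -15.000, -24.000°), disengaged; cmd=(0,0,0) → follower holds at (-0.500, 10.000, -89.000°)
step 2: Δleader=(-25.000, -13.000, -31.000°), engaged; cmd=(-50.500, -28.000, -47.000°) → follower=(-51.000, -18.000, -136.000°)
step 3: Δleader=(-15.000, -2.000, -34.000°), engaged; cmd=(-30.500, -6.000, -51.500°) → follower=(-81.500, -24.000, -187.500°)
step 4: Δleader=(-3.000, -9.000, 44.000°), engaged; cmd=(-6.500, -20.000, 65.500°) → follower=(-88.000, -44.000, -122.000°)
step 5: Δleader=(-7.000, 20.000, -20.000°), engaged; cmd=(-14.500, 38.000, -30.500°) → follower=(-102.500, -6.000, -152.500°)
step 6: Δleader=(-17.000, -21.000, 44.000°), disengaged; cmd=(0,0,0) → follower holds at (-102.500, -6.000, -152.500°)
step 7: Δleader=(-18.000, 23.000, -37.000°), engaged; cmd=(-36.500, 44.000, -56.000°) → follower=(-139.000, 38.000, -208.500°)
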